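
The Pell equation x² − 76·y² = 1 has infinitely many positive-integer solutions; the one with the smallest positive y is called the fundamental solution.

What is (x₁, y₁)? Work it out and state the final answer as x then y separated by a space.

√76 → a₀=8, period (1,2,1,1,5,4,5,1,1,2,1,16); ℓ=12 even so k=11
k=0  a_k=8  p_k/q_k = 8/1
k=1  a_k=1  p_k/q_k = 9/1
k=2  a_k=2  p_k/q_k = 26/3
k=3  a_k=1  p_k/q_k = 35/4
k=4  a_k=1  p_k/q_k = 61/7
k=5  a_k=5  p_k/q_k = 340/39
…
k=7  a_k=5  p_k/q_k = 7445/854
…
k=10  a_k=2  p_k/q_k = 41488/4759
k=11  a_k=1  p_k/q_k = 57799/6630
(x₁, y₁) = (57799, 6630);  57799² − 76·6630² = 1 ✓

57799 6630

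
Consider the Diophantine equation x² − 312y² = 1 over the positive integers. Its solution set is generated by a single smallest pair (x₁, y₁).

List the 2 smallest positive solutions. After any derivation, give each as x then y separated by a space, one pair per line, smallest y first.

53 3
5617 318

d=312: √d = [17; 1,1,1,34] (ℓ=4, even), read p_3/q_3
i=0: a=17 ⇒ p=17, q=1
i=1: a=1 ⇒ p=18, q=1
i=2: a=1 ⇒ p=35, q=2
i=3: a=1 ⇒ p=53, q=3
(x₁, y₁) = (53, 3);  53² − 312·3² = 1 ✓
(53+3√312)^2 = 5617 + 318√312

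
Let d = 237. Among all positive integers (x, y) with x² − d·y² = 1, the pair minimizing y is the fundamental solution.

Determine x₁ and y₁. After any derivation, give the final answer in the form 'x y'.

228151 14820

√237 = [15; 2,1,1,7,10,7,1,1,2,30, …], period ℓ=10 (even) → k=9
a_0=15:  p_0=15·1+0=15,  q_0=15·0+1=1
…
a_2=1:  p_2=1·31+15=46,  q_2=1·2+1=3
a_3=1:  p_3=1·46+31=77,  q_3=1·3+2=5
a_4=7:  p_4=7·77+46=585,  q_4=7·5+3=38
…
a_6=7:  p_6=7·5927+585=42074,  q_6=7·385+38=2733
…
a_8=1:  p_8=1·48001+42074=90075,  q_8=1·3118+2733=5851
a_9=2:  p_9=2·90075+48001=228151,  q_9=2·5851+3118=14820
→ (228151, 14820).  Check: 228151²=52052878801, 237·14820²=52052878800, difference 1.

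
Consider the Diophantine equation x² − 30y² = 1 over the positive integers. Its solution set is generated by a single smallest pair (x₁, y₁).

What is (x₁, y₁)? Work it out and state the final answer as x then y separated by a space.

[5; 2,10] for √30; ℓ=2 ⇒ convergent index 1
a_0=5:  p_0=5·1+0=5,  q_0=5·0+1=1
a_1=2:  p_1=2·5+1=11,  q_1=2·1+0=2
(x₁, y₁) = (11, 2);  11² − 30·2² = 1 ✓

11 2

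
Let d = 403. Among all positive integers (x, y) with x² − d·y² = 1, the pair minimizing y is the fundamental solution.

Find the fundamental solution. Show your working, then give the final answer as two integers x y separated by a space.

√403 = [20; 13,2,1,3,1,3,1,2,13,40, …], period ℓ=10 (even) → k=9
step 0: (20, 1)  from 20·(1,0) + (0,1)
…
step 2: (542, 27)  from 2·(261,13) + (20,1)
step 3: (803, 40)  from 1·(542,27) + (261,13)
step 4: (2951, 147)  from 3·(803,40) + (542,27)
step 5: (3754, 187)  from 1·(2951,147) + (803,40)
…
step 8: (50147, 2498)  from 2·(17967,895) + (14213,708)
step 9: (669878, 33369)  from 13·(50147,2498) + (17967,895)
→ (669878, 33369).  Check: 669878²=448736534884, 403·33369²=448736534883, difference 1.

669878 33369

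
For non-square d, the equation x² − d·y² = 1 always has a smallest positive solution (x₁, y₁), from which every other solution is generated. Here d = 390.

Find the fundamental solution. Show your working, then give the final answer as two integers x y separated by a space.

79 4

√390 → a₀=19, period (1,2,1,38); ℓ=4 even so k=3
step 0: (19, 1)  from 19·(1,0) + (0,1)
…
step 2: (59, 3)  from 2·(20,1) + (19,1)
step 3: (79, 4)  from 1·(59,3) + (20,1)
fundamental: x₁=79, y₁=4  (since 6241 − 390·16 = 1)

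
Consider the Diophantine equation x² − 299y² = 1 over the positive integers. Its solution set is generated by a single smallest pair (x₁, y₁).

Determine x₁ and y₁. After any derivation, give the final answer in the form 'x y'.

√299 → a₀=17, period (3,2,3,34); ℓ=4 even so k=3
k=0  a_k=17  p_k/q_k = 17/1
…
k=2  a_k=2  p_k/q_k = 121/7
k=3  a_k=3  p_k/q_k = 415/24
→ (415, 24).  Check: 415²=172225, 299·24²=172224, difference 1.

415 24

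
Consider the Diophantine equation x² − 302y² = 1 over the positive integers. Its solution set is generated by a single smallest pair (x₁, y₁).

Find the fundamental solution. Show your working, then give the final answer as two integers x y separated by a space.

4276623 246092

√302 → a₀=17, period (2,1,1,1,4,…,1,2,34); ℓ=16 even so k=15
step 0: (17, 1)  from 17·(1,0) + (0,1)
step 1: (35, 2)  from 2·(17,1) + (1,0)
step 2: (52, 3)  from 1·(35,2) + (17,1)
step 3: (87, 5)  from 1·(52,3) + (35,2)
step 4: (139, 8)  from 1·(87,5) + (52,3)
…
step 6: (1425, 82)  from 2·(643,37) + (139,8)
step 7: (2068, 119)  from 1·(1425,82) + (643,37)
step 8: (34513, 1986)  from 16·(2068,119) + (1425,82)
…
step 10: (107675, 6196)  from 2·(36581,2105) + (34513,1986)
step 11: (467281, 26889)  from 4·(107675,6196) + (36581,2105)
step 12: (574956, 33085)  from 1·(467281,26889) + (107675,6196)
step 13: (1042237, 59974)  from 1·(574956,33085) + (467281,26889)
step 14: (1617193, 93059)  from 1·(1042237,59974) + (574956,33085)
step 15: (4276623, 246092)  from 2·(1617193,93059) + (1042237,59974)
fundamental: x₁=4276623, y₁=246092  (since 18289504284129 − 302·60561272464 = 1)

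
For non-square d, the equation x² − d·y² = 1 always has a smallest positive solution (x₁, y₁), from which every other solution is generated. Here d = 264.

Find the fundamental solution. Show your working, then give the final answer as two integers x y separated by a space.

√264 = [16; 4,32, …], period ℓ=2 (even) → k=1
a_0=16:  p_0=16·1+0=16,  q_0=16·0+1=1
a_1=4:  p_1=4·16+1=65,  q_1=4·1+0=4
fundamental: x₁=65, y₁=4  (since 4225 − 264·16 = 1)

65 4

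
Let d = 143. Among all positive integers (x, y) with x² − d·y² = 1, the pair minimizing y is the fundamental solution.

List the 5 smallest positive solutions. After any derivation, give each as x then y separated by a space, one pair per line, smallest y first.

12 1
287 24
6876 575
164737 13776
3946812 330049

d=143: √d = [11; 1,22] (ℓ=2, even), read p_1/q_1
k=0  a_k=11  p_k/q_k = 11/1
k=1  a_k=1  p_k/q_k = 12/1
(x₁, y₁) = (12, 1);  12² − 143·1² = 1 ✓
(12+1√143)^2 = 287 + 24√143
(12+1√143)^3 = 6876 + 575√143
(12+1√143)^4 = 164737 + 13776√143
(12+1√143)^5 = 3946812 + 330049√143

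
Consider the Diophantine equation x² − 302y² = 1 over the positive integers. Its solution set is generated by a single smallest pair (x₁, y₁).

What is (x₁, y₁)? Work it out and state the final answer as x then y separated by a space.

4276623 246092

[17; 2,1,1,1,4,…,1,2,34] for √302; ℓ=16 ⇒ convergent index 15
step 0: (17, 1)  from 17·(1,0) + (0,1)
step 1: (35, 2)  from 2·(17,1) + (1,0)
…
step 3: (87, 5)  from 1·(52,3) + (35,2)
…
step 7: (2068, 119)  from 1·(1425,82) + (643,37)
…
step 9: (36581, 2105)  from 1·(34513,1986) + (2068,119)
step 10: (107675, 6196)  from 2·(36581,2105) + (34513,1986)
…
step 12: (574956, 33085)  from 1·(467281,26889) + (107675,6196)
…
step 14: (1617193, 93059)  from 1·(1042237,59974) + (574956,33085)
step 15: (4276623, 246092)  from 2·(1617193,93059) + (1042237,59974)
→ (4276623, 246092).  Check: 4276623²=18289504284129, 302·246092²=18289504284128, difference 1.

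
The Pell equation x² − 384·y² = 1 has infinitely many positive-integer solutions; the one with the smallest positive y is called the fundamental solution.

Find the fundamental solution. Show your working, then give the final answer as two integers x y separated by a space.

√384 = [19; 1,1,2,9,2,1,1,38, …], period ℓ=8 (even) → k=7
a_0=19:  p_0=19·1+0=19,  q_0=19·0+1=1
a_1=1:  p_1=1·19+1=20,  q_1=1·1+0=1
…
a_3=2:  p_3=2·39+20=98,  q_3=2·2+1=5
a_4=9:  p_4=9·98+39=921,  q_4=9·5+2=47
a_5=2:  p_5=2·921+98=1940,  q_5=2·47+5=99
a_6=1:  p_6=1·1940+921=2861,  q_6=1·99+47=146
a_7=1:  p_7=1·2861+1940=4801,  q_7=1·146+99=245
(x₁, y₁) = (4801, 245);  4801² − 384·245² = 1 ✓

4801 245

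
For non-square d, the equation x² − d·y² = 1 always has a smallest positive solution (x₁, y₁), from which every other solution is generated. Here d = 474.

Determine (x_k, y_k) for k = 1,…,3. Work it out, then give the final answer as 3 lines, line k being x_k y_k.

193549 8890
74922430801 3441301220
29002323118011949 1332120819650670

d=474: √d = [21; 1,3,2,1,1,…,3,1,42] (ℓ=14, even), read p_13/q_13
a_0=21:  p_0=21·1+0=21,  q_0=21·0+1=1
…
a_2=3:  p_2=3·22+21=87,  q_2=3·1+1=4
…
a_10=1:  p_10=1·10864+5813=16677,  q_10=1·499+267=766
a_11=2:  p_11=2·16677+10864=44218,  q_11=2·766+499=2031
a_12=3:  p_12=3·44218+16677=149331,  q_12=3·2031+766=6859
a_13=1:  p_13=1·149331+44218=193549,  q_13=1·6859+2031=8890
→ (193549, 8890).  Check: 193549²=37461215401, 474·8890²=37461215400, difference 1.
n=2: (193549,8890)∘(193549,8890) = (193549·193549+474·8890·8890, 193549·8890+8890·193549) = (74922430801,3441301220)
n=3: (74922430801,3441301220)∘(193549,8890) = (193549·74922430801+474·8890·3441301220, 193549·3441301220+8890·74922430801) = (29002323118011949,1332120819650670)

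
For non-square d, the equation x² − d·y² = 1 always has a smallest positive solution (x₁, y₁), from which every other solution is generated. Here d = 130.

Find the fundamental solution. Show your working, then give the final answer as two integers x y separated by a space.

6499 570

√130 → a₀=11, period (2,2,22); ℓ=3 odd so k=5
i=0: a=11 ⇒ p=11, q=1
i=1: a=2 ⇒ p=23, q=2
i=2: a=2 ⇒ p=57, q=5
i=3: a=22 ⇒ p=1277, q=112
i=4: a=2 ⇒ p=2611, q=229
i=5: a=2 ⇒ p=6499, q=570
(x₁, y₁) = (6499, 570);  6499² − 130·570² = 1 ✓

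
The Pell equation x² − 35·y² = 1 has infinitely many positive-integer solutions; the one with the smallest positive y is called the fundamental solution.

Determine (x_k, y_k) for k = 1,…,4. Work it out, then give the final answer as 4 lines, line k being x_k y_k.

[5; 1,10] for √35; ℓ=2 ⇒ convergent index 1
a_0=5:  p_0=5·1+0=5,  q_0=5·0+1=1
a_1=1:  p_1=1·5+1=6,  q_1=1·1+0=1
(x₁, y₁) = (6, 1);  6² − 35·1² = 1 ✓
(6+1√35)^2 = 71 + 12√35
(6+1√35)^3 = 846 + 143√35
(6+1√35)^4 = 10081 + 1704√35

6 1
71 12
846 143
10081 1704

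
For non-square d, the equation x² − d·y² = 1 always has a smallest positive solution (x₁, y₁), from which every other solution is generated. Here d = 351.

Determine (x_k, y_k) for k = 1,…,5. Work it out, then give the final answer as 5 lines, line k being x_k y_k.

[18; 1,2,1,3,2,2,2,3,1,2,1,36] for √351; ℓ=12 ⇒ convergent index 11
i=0: a=18 ⇒ p=18, q=1
i=1: a=1 ⇒ p=19, q=1
i=2: a=2 ⇒ p=56, q=3
i=3: a=1 ⇒ p=75, q=4
…
i=5: a=2 ⇒ p=637, q=34
…
i=10: a=2 ⇒ p=45882, q=2449
i=11: a=1 ⇒ p=62425, q=3332
→ (62425, 3332).  Check: 62425²=3896880625, 351·3332²=3896880624, difference 1.
(x_2, y_2) = (62425·62425 + 351·3332·3332, 62425·3332 + 3332·62425) = (7793761249, 416000200)
(x_3, y_3) = (62425·7793761249 + 351·3332·416000200, 62425·416000200 + 3332·7793761249) = (973051091875225, 51937624966668)
(x_4, y_4) = (62425·973051091875225 + 351·3332·51937624966668, 62425·51937624966668 + 3332·973051091875225) = (121485428812828080001, 6484412476672499600)
(x_5, y_5) = (62425·121485428812828080001 + 351·3332·6484412476672499600, 62425·6484412476672499600 + 3332·121485428812828080001) = (15167455786308534696249625, 809578897660623950093332)

62425 3332
7793761249 416000200
973051091875225 51937624966668
121485428812828080001 6484412476672499600
15167455786308534696249625 809578897660623950093332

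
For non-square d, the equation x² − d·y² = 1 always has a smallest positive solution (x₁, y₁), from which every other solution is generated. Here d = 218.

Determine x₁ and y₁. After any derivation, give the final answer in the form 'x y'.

126003 8534

d=218: √d = [14; 1,3,3,1,28] (ℓ=5, odd), read p_9/q_9
step 0: (14, 1)  from 14·(1,0) + (0,1)
step 1: (15, 1)  from 1·(14,1) + (1,0)
step 2: (59, 4)  from 3·(15,1) + (14,1)
step 3: (192, 13)  from 3·(59,4) + (15,1)
…
step 5: (7220, 489)  from 28·(251,17) + (192,13)
step 6: (7471, 506)  from 1·(7220,489) + (251,17)
step 7: (29633, 2007)  from 3·(7471,506) + (7220,489)
step 8: (96370, 6527)  from 3·(29633,2007) + (7471,506)
step 9: (126003, 8534)  from 1·(96370,6527) + (29633,2007)
→ (126003, 8534).  Check: 126003²=15876756009, 218·8534²=15876756008, difference 1.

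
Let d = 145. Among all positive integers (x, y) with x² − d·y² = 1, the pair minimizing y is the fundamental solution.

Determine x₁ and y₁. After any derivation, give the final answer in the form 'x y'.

[12; 24] for √145; ℓ=1 ⇒ convergent index 1
i=0: a=12 ⇒ p=12, q=1
i=1: a=24 ⇒ p=289, q=24
→ (289, 24).  Check: 289²=83521, 145·24²=83520, difference 1.

289 24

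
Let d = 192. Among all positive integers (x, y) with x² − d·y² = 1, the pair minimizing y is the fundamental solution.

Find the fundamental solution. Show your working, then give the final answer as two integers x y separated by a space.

97 7

√192 = [13; 1,5,1,26, …], period ℓ=4 (even) → k=3
a_0=13:  p_0=13·1+0=13,  q_0=13·0+1=1
…
a_2=5:  p_2=5·14+13=83,  q_2=5·1+1=6
a_3=1:  p_3=1·83+14=97,  q_3=1·6+1=7
fundamental: x₁=97, y₁=7  (since 9409 − 192·49 = 1)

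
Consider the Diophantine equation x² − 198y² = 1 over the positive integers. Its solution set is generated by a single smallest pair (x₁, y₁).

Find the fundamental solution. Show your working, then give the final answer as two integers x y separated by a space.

197 14

d=198: √d = [14; 14,28] (ℓ=2, even), read p_1/q_1
k=0  a_k=14  p_k/q_k = 14/1
k=1  a_k=14  p_k/q_k = 197/14
→ (197, 14).  Check: 197²=38809, 198·14²=38808, difference 1.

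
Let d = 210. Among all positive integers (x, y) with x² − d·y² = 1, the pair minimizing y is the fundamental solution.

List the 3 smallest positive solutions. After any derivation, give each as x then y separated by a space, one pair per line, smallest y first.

29 2
1681 116
97469 6726

√210 = [14; 2,28, …], period ℓ=2 (even) → k=1
k=0  a_k=14  p_k/q_k = 14/1
k=1  a_k=2  p_k/q_k = 29/2
fundamental: x₁=29, y₁=2  (since 841 − 210·4 = 1)
n=2: (29,2)∘(29,2) = (29·29+210·2·2, 29·2+2·29) = (1681,116)
n=3: (1681,116)∘(29,2) = (29·1681+210·2·116, 29·116+2·1681) = (97469,6726)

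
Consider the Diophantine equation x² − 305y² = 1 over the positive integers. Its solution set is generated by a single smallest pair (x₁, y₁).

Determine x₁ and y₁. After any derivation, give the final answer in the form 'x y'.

489 28

[17; 2,6,2,34] for √305; ℓ=4 ⇒ convergent index 3
i=0: a=17 ⇒ p=17, q=1
…
i=2: a=6 ⇒ p=227, q=13
i=3: a=2 ⇒ p=489, q=28
fundamental: x₁=489, y₁=28  (since 239121 − 305·784 = 1)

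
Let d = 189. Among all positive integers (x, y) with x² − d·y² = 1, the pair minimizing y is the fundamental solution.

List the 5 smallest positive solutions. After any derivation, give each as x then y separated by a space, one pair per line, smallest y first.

d=189: √d = [13; 1,2,1,26] (ℓ=4, even), read p_3/q_3
k=0  a_k=13  p_k/q_k = 13/1
k=1  a_k=1  p_k/q_k = 14/1
k=2  a_k=2  p_k/q_k = 41/3
k=3  a_k=1  p_k/q_k = 55/4
→ (55, 4).  Check: 55²=3025, 189·4²=3024, difference 1.
n=2: (55,4)∘(55,4) = (55·55+189·4·4, 55·4+4·55) = (6049,440)
n=3: (6049,440)∘(55,4) = (55·6049+189·4·440, 55·440+4·6049) = (665335,48396)
n=4: (665335,48396)∘(55,4) = (55·665335+189·4·48396, 55·48396+4·665335) = (73180801,5323120)
n=5: (73180801,5323120)∘(55,4) = (55·73180801+189·4·5323120, 55·5323120+4·73180801) = (8049222775,585494804)

55 4
6049 440
665335 48396
73180801 5323120
8049222775 585494804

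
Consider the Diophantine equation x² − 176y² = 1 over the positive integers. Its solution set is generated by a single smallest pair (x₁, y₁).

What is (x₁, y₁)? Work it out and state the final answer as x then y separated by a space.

199 15

d=176: √d = [13; 3,1,3,26] (ℓ=4, even), read p_3/q_3
step 0: (13, 1)  from 13·(1,0) + (0,1)
…
step 2: (53, 4)  from 1·(40,3) + (13,1)
step 3: (199, 15)  from 3·(53,4) + (40,3)
(x₁, y₁) = (199, 15);  199² − 176·15² = 1 ✓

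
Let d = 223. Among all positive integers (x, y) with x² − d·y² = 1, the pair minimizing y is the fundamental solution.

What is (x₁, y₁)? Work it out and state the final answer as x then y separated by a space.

224 15

√223 = [14; 1,13,1,28, …], period ℓ=4 (even) → k=3
i=0: a=14 ⇒ p=14, q=1
…
i=2: a=13 ⇒ p=209, q=14
i=3: a=1 ⇒ p=224, q=15
(x₁, y₁) = (224, 15);  224² − 223·15² = 1 ✓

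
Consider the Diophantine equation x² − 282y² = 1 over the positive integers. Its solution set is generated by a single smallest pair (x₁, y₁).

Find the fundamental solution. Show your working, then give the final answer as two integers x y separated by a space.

2351 140

√282 = [16; 1,3,1,4,1,3,1,32, …], period ℓ=8 (even) → k=7
step 0: (16, 1)  from 16·(1,0) + (0,1)
step 1: (17, 1)  from 1·(16,1) + (1,0)
…
step 3: (84, 5)  from 1·(67,4) + (17,1)
step 4: (403, 24)  from 4·(84,5) + (67,4)
step 5: (487, 29)  from 1·(403,24) + (84,5)
step 6: (1864, 111)  from 3·(487,29) + (403,24)
step 7: (2351, 140)  from 1·(1864,111) + (487,29)
(x₁, y₁) = (2351, 140);  2351² − 282·140² = 1 ✓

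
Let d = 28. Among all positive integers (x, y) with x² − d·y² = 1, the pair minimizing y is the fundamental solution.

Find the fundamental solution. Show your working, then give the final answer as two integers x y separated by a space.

127 24

d=28: √d = [5; 3,2,3,10] (ℓ=4, even), read p_3/q_3
a_0=5:  p_0=5·1+0=5,  q_0=5·0+1=1
…
a_2=2:  p_2=2·16+5=37,  q_2=2·3+1=7
a_3=3:  p_3=3·37+16=127,  q_3=3·7+3=24
fundamental: x₁=127, y₁=24  (since 16129 − 28·576 = 1)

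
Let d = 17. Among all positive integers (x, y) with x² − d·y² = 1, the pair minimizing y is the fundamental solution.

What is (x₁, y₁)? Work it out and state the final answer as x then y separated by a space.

33 8

[4; 8] for √17; ℓ=1 ⇒ convergent index 1
i=0: a=4 ⇒ p=4, q=1
i=1: a=8 ⇒ p=33, q=8
(x₁, y₁) = (33, 8);  33² − 17·8² = 1 ✓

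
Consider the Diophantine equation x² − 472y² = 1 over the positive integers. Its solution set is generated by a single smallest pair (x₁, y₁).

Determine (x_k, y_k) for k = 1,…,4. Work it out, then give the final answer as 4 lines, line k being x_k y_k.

306917 14127
188396089777 8671632918
115643925371868101 5322943120573485
70986173286526887819457 3267403467465432958572

[21; 1,2,1,1,1,…,2,1,42] for √472; ℓ=14 ⇒ convergent index 13
i=0: a=21 ⇒ p=21, q=1
i=1: a=1 ⇒ p=22, q=1
i=2: a=2 ⇒ p=65, q=3
…
i=7: a=5 ⇒ p=5779, q=266
i=8: a=4 ⇒ p=24224, q=1115
i=9: a=1 ⇒ p=30003, q=1381
i=10: a=1 ⇒ p=54227, q=2496
…
i=12: a=2 ⇒ p=222687, q=10250
i=13: a=1 ⇒ p=306917, q=14127
fundamental: x₁=306917, y₁=14127  (since 94198044889 − 472·199572129 = 1)
k=2:  x_2 = 306917·306917+472·14127·14127 = 188396089777,  y_2 = 306917·14127+14127·306917 = 8671632918
k=3:  x_3 = 306917·188396089777+472·14127·8671632918 = 115643925371868101,  y_3 = 306917·8671632918+14127·188396089777 = 5322943120573485
k=4:  x_4 = 306917·115643925371868101+472·14127·5322943120573485 = 70986173286526887819457,  y_4 = 306917·5322943120573485+14127·115643925371868101 = 3267403467465432958572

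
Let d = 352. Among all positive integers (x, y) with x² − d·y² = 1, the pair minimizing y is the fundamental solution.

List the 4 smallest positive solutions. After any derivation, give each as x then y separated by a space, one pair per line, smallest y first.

77617 4137
12048797377 642203058
1870383011943601 99691749501435
290347036464004160257 15475549041463557732

√352 = [18; 1,3,5,9,5,3,1,36, …], period ℓ=8 (even) → k=7
step 0: (18, 1)  from 18·(1,0) + (0,1)
…
step 2: (75, 4)  from 3·(19,1) + (18,1)
step 3: (394, 21)  from 5·(75,4) + (19,1)
step 4: (3621, 193)  from 9·(394,21) + (75,4)
step 5: (18499, 986)  from 5·(3621,193) + (394,21)
step 6: (59118, 3151)  from 3·(18499,986) + (3621,193)
step 7: (77617, 4137)  from 1·(59118,3151) + (18499,986)
→ (77617, 4137).  Check: 77617²=6024398689, 352·4137²=6024398688, difference 1.
n=2: (77617,4137)∘(77617,4137) = (77617·77617+352·4137·4137, 77617·4137+4137·77617) = (12048797377,642203058)
n=3: (12048797377,642203058)∘(77617,4137) = (77617·12048797377+352·4137·642203058, 77617·642203058+4137·12048797377) = (1870383011943601,99691749501435)
n=4: (1870383011943601,99691749501435)∘(77617,4137) = (77617·1870383011943601+352·4137·99691749501435, 77617·99691749501435+4137·1870383011943601) = (290347036464004160257,15475549041463557732)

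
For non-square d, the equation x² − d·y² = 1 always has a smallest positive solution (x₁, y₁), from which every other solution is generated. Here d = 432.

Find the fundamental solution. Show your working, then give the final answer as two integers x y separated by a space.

[20; 1,3,1,1,1,3,1,40] for √432; ℓ=8 ⇒ convergent index 7
i=0: a=20 ⇒ p=20, q=1
…
i=6: a=3 ⇒ p=1060, q=51
i=7: a=1 ⇒ p=1351, q=65
(x₁, y₁) = (1351, 65);  1351² − 432·65² = 1 ✓

1351 65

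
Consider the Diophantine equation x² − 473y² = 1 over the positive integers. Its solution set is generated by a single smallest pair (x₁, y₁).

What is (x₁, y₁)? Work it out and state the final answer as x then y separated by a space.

[21; 1,2,1,42] for √473; ℓ=4 ⇒ convergent index 3
i=0: a=21 ⇒ p=21, q=1
i=1: a=1 ⇒ p=22, q=1
i=2: a=2 ⇒ p=65, q=3
i=3: a=1 ⇒ p=87, q=4
→ (87, 4).  Check: 87²=7569, 473·4²=7568, difference 1.

87 4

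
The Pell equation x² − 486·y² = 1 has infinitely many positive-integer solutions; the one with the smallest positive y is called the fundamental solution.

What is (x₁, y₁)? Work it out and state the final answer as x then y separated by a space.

d=486: √d = [22; 22,44] (ℓ=2, even), read p_1/q_1
i=0: a=22 ⇒ p=22, q=1
i=1: a=22 ⇒ p=485, q=22
→ (485, 22).  Check: 485²=235225, 486·22²=235224, difference 1.

485 22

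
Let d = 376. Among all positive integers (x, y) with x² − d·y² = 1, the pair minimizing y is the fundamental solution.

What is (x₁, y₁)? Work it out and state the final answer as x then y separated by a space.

2143295 110532

√376 = [19; 2,1,1,3,1,…,1,2,38, …], period ℓ=16 (even) → k=15
k=0  a_k=19  p_k/q_k = 19/1
k=1  a_k=2  p_k/q_k = 39/2
k=2  a_k=1  p_k/q_k = 58/3
…
k=5  a_k=1  p_k/q_k = 446/23
…
k=9  a_k=2  p_k/q_k = 28834/1487
…
k=14  a_k=1  p_k/q_k = 837427/43187
k=15  a_k=2  p_k/q_k = 2143295/110532
fundamental: x₁=2143295, y₁=110532  (since 4593713457025 − 376·12217323024 = 1)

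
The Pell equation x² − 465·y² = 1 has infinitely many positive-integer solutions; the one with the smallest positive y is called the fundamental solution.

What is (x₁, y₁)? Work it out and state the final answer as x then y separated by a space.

√465 = [21; 1,1,3,2,2,2,3,1,1,42, …], period ℓ=10 (even) → k=9
k=0  a_k=21  p_k/q_k = 21/1
k=1  a_k=1  p_k/q_k = 22/1
…
k=6  a_k=2  p_k/q_k = 2027/94
…
k=8  a_k=1  p_k/q_k = 8949/415
k=9  a_k=1  p_k/q_k = 15871/736
(x₁, y₁) = (15871, 736);  15871² − 465·736² = 1 ✓

15871 736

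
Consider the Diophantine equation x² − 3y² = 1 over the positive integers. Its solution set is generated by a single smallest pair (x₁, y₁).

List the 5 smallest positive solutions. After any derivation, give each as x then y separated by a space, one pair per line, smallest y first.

√3 = [1; 1,2, …], period ℓ=2 (even) → k=1
a_0=1:  p_0=1·1+0=1,  q_0=1·0+1=1
a_1=1:  p_1=1·1+1=2,  q_1=1·1+0=1
→ (2, 1).  Check: 2²=4, 3·1²=3, difference 1.
(x_2, y_2) = (2·2 + 3·1·1, 2·1 + 1·2) = (7, 4)
(x_3, y_3) = (2·7 + 3·1·4, 2·4 + 1·7) = (26, 15)
(x_4, y_4) = (2·26 + 3·1·15, 2·15 + 1·26) = (97, 56)
(x_5, y_5) = (2·97 + 3·1·56, 2·56 + 1·97) = (362, 209)

2 1
7 4
26 15
97 56
362 209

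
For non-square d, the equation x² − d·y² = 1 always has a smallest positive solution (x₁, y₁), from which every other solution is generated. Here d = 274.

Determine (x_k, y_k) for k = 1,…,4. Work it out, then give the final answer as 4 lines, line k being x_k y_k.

[16; 1,1,4,4,1,1,32] for √274; ℓ=7 ⇒ convergent index 13
step 0: (16, 1)  from 16·(1,0) + (0,1)
step 1: (17, 1)  from 1·(16,1) + (1,0)
step 2: (33, 2)  from 1·(17,1) + (16,1)
step 3: (149, 9)  from 4·(33,2) + (17,1)
step 4: (629, 38)  from 4·(149,9) + (33,2)
…
step 6: (1407, 85)  from 1·(778,47) + (629,38)
…
step 8: (47209, 2852)  from 1·(45802,2767) + (1407,85)
step 9: (93011, 5619)  from 1·(47209,2852) + (45802,2767)
step 10: (419253, 25328)  from 4·(93011,5619) + (47209,2852)
step 11: (1770023, 106931)  from 4·(419253,25328) + (93011,5619)
step 12: (2189276, 132259)  from 1·(1770023,106931) + (419253,25328)
step 13: (3959299, 239190)  from 1·(2189276,132259) + (1770023,106931)
(x₁, y₁) = (3959299, 239190);  3959299² − 274·239190² = 1 ✓
n=2: (3959299,239190)∘(3959299,239190) = (3959299·3959299+274·239190·239190, 3959299·239190+239190·3959299) = (31352097142801,1894049455620)
n=3: (31352097142801,1894049455620)∘(3959299,239190) = (3959299·31352097142801+274·239190·1894049455620, 3959299·1894049455620+239190·31352097142801) = (248264653730785753699,14998216231173381570)
n=4: (248264653730785753699,14998216231173381570)∘(3959299,239190) = (3959299·248264653730785753699+274·239190·14998216231173381570, 3959299·14998216231173381570+239190·248264653730785753699) = (1965907990503261255572251201,118764845051735182903983240)

3959299 239190
31352097142801 1894049455620
248264653730785753699 14998216231173381570
1965907990503261255572251201 118764845051735182903983240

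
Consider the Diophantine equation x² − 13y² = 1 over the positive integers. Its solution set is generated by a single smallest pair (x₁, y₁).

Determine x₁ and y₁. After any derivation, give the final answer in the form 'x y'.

649 180

d=13: √d = [3; 1,1,1,1,6] (ℓ=5, odd), read p_9/q_9
step 0: (3, 1)  from 3·(1,0) + (0,1)
step 1: (4, 1)  from 1·(3,1) + (1,0)
…
step 3: (11, 3)  from 1·(7,2) + (4,1)
step 4: (18, 5)  from 1·(11,3) + (7,2)
…
step 6: (137, 38)  from 1·(119,33) + (18,5)
step 7: (256, 71)  from 1·(137,38) + (119,33)
step 8: (393, 109)  from 1·(256,71) + (137,38)
step 9: (649, 180)  from 1·(393,109) + (256,71)
(x₁, y₁) = (649, 180);  649² − 13·180² = 1 ✓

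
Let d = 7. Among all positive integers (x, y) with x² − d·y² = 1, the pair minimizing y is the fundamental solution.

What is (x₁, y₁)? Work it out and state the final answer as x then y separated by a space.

d=7: √d = [2; 1,1,1,4] (ℓ=4, even), read p_3/q_3
a_0=2:  p_0=2·1+0=2,  q_0=2·0+1=1
…
a_2=1:  p_2=1·3+2=5,  q_2=1·1+1=2
a_3=1:  p_3=1·5+3=8,  q_3=1·2+1=3
→ (8, 3).  Check: 8²=64, 7·3²=63, difference 1.

8 3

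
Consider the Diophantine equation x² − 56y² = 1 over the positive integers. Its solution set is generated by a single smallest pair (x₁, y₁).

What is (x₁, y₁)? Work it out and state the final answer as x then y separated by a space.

15 2

[7; 2,14] for √56; ℓ=2 ⇒ convergent index 1
i=0: a=7 ⇒ p=7, q=1
i=1: a=2 ⇒ p=15, q=2
→ (15, 2).  Check: 15²=225, 56·2²=224, difference 1.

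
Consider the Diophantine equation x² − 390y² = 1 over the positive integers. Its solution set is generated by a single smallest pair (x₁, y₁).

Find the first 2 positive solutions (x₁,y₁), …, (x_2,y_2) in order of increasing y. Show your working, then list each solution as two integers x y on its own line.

79 4
12481 632

√390 = [19; 1,2,1,38, …], period ℓ=4 (even) → k=3
k=0  a_k=19  p_k/q_k = 19/1
…
k=2  a_k=2  p_k/q_k = 59/3
k=3  a_k=1  p_k/q_k = 79/4
fundamental: x₁=79, y₁=4  (since 6241 − 390·16 = 1)
(79+4√390)^2 = 12481 + 632√390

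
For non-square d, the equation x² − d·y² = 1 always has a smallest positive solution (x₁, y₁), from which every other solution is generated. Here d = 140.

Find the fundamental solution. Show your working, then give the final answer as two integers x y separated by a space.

[11; 1,4,1,22] for √140; ℓ=4 ⇒ convergent index 3
a_0=11:  p_0=11·1+0=11,  q_0=11·0+1=1
…
a_2=4:  p_2=4·12+11=59,  q_2=4·1+1=5
a_3=1:  p_3=1·59+12=71,  q_3=1·5+1=6
fundamental: x₁=71, y₁=6  (since 5041 − 140·36 = 1)

71 6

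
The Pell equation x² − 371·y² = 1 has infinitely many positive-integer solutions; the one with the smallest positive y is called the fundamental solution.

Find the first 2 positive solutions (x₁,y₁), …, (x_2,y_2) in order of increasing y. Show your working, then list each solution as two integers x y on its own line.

[19; 3,1,4,1,3,38] for √371; ℓ=6 ⇒ convergent index 5
step 0: (19, 1)  from 19·(1,0) + (0,1)
…
step 2: (77, 4)  from 1·(58,3) + (19,1)
…
step 4: (443, 23)  from 1·(366,19) + (77,4)
step 5: (1695, 88)  from 3·(443,23) + (366,19)
→ (1695, 88).  Check: 1695²=2873025, 371·88²=2873024, difference 1.
(1695+88√371)^2 = 5746049 + 298320√371

1695 88
5746049 298320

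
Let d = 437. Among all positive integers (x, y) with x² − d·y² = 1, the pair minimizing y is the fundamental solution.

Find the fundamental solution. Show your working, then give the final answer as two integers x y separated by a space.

4599 220

[20; 1,9,2,9,1,40] for √437; ℓ=6 ⇒ convergent index 5
a_0=20:  p_0=20·1+0=20,  q_0=20·0+1=1
a_1=1:  p_1=1·20+1=21,  q_1=1·1+0=1
…
a_4=9:  p_4=9·439+209=4160,  q_4=9·21+10=199
a_5=1:  p_5=1·4160+439=4599,  q_5=1·199+21=220
(x₁, y₁) = (4599, 220);  4599² − 437·220² = 1 ✓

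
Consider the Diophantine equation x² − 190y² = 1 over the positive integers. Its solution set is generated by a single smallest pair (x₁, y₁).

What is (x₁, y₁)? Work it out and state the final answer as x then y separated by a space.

52021 3774

[13; 1,3,1,1,1,…,3,1,26] for √190; ℓ=14 ⇒ convergent index 13
step 0: (13, 1)  from 13·(1,0) + (0,1)
…
step 2: (55, 4)  from 3·(14,1) + (13,1)
…
step 6: (510, 37)  from 2·(193,14) + (124,9)
…
step 8: (2936, 213)  from 2·(1213,88) + (510,37)
step 9: (4149, 301)  from 1·(2936,213) + (1213,88)
step 10: (7085, 514)  from 1·(4149,301) + (2936,213)
…
step 12: (40787, 2959)  from 3·(11234,815) + (7085,514)
step 13: (52021, 3774)  from 1·(40787,2959) + (11234,815)
→ (52021, 3774).  Check: 52021²=2706184441, 190·3774²=2706184440, difference 1.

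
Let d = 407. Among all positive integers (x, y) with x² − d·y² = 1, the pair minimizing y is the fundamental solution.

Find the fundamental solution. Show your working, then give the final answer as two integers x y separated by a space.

2663 132

√407 = [20; 5,1,2,1,5,40, …], period ℓ=6 (even) → k=5
i=0: a=20 ⇒ p=20, q=1
…
i=2: a=1 ⇒ p=121, q=6
i=3: a=2 ⇒ p=343, q=17
i=4: a=1 ⇒ p=464, q=23
i=5: a=5 ⇒ p=2663, q=132
fundamental: x₁=2663, y₁=132  (since 7091569 − 407·17424 = 1)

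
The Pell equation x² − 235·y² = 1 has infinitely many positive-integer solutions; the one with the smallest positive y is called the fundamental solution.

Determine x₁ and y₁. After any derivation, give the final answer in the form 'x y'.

d=235: √d = [15; 3,30] (ℓ=2, even), read p_1/q_1
i=0: a=15 ⇒ p=15, q=1
i=1: a=3 ⇒ p=46, q=3
→ (46, 3).  Check: 46²=2116, 235·3²=2115, difference 1.

46 3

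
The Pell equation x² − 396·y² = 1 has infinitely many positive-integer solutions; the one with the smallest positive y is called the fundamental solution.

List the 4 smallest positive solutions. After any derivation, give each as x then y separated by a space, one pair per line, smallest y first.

199 10
79201 3980
31521799 1584030
12545596801 630439960

√396 = [19; 1,8,1,38, …], period ℓ=4 (even) → k=3
i=0: a=19 ⇒ p=19, q=1
…
i=2: a=8 ⇒ p=179, q=9
i=3: a=1 ⇒ p=199, q=10
fundamental: x₁=199, y₁=10  (since 39601 − 396·100 = 1)
(x_2, y_2) = (199·199 + 396·10·10, 199·10 + 10·199) = (79201, 3980)
(x_3, y_3) = (199·79201 + 396·10·3980, 199·3980 + 10·79201) = (31521799, 1584030)
(x_4, y_4) = (199·31521799 + 396·10·1584030, 199·1584030 + 10·31521799) = (12545596801, 630439960)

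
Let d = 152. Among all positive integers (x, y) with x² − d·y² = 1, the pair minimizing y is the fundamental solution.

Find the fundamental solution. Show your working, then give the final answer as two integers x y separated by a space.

√152 = [12; 3,24, …], period ℓ=2 (even) → k=1
i=0: a=12 ⇒ p=12, q=1
i=1: a=3 ⇒ p=37, q=3
fundamental: x₁=37, y₁=3  (since 1369 − 152·9 = 1)

37 3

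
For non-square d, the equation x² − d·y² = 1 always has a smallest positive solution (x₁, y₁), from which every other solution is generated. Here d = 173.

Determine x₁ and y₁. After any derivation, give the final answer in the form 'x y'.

2499849 190060

√173 → a₀=13, period (6,1,1,6,26); ℓ=5 odd so k=9
i=0: a=13 ⇒ p=13, q=1
…
i=2: a=1 ⇒ p=92, q=7
…
i=5: a=26 ⇒ p=29239, q=2223
i=6: a=6 ⇒ p=176552, q=13423
i=7: a=1 ⇒ p=205791, q=15646
i=8: a=1 ⇒ p=382343, q=29069
i=9: a=6 ⇒ p=2499849, q=190060
fundamental: x₁=2499849, y₁=190060  (since 6249245022801 − 173·36122803600 = 1)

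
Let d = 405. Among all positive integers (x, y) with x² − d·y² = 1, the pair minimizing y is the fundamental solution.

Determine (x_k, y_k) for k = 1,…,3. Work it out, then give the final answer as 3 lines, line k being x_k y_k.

[20; 8,40] for √405; ℓ=2 ⇒ convergent index 1
i=0: a=20 ⇒ p=20, q=1
i=1: a=8 ⇒ p=161, q=8
(x₁, y₁) = (161, 8);  161² − 405·8² = 1 ✓
n=2: (161,8)∘(161,8) = (161·161+405·8·8, 161·8+8·161) = (51841,2576)
n=3: (51841,2576)∘(161,8) = (161·51841+405·8·2576, 161·2576+8·51841) = (16692641,829464)

161 8
51841 2576
16692641 829464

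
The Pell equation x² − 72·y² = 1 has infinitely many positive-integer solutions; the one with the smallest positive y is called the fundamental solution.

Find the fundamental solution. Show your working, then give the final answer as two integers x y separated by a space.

17 2

d=72: √d = [8; 2,16] (ℓ=2, even), read p_1/q_1
k=0  a_k=8  p_k/q_k = 8/1
k=1  a_k=2  p_k/q_k = 17/2
(x₁, y₁) = (17, 2);  17² − 72·2² = 1 ✓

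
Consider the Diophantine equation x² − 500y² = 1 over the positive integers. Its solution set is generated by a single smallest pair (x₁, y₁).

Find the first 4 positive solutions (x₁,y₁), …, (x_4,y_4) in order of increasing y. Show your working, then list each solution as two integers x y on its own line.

[22; 2,1,3,2,1,…,1,2,44] for √500; ℓ=14 ⇒ convergent index 13
a_0=22:  p_0=22·1+0=22,  q_0=22·0+1=1
a_1=2:  p_1=2·22+1=45,  q_1=2·1+0=2
…
a_3=3:  p_3=3·67+45=246,  q_3=3·3+2=11
…
a_5=1:  p_5=1·559+246=805,  q_5=1·25+11=36
a_6=1:  p_6=1·805+559=1364,  q_6=1·36+25=61
…
a_8=1:  p_8=1·14445+1364=15809,  q_8=1·646+61=707
a_9=1:  p_9=1·15809+14445=30254,  q_9=1·707+646=1353
a_10=2:  p_10=2·30254+15809=76317,  q_10=2·1353+707=3413
a_11=3:  p_11=3·76317+30254=259205,  q_11=3·3413+1353=11592
a_12=1:  p_12=1·259205+76317=335522,  q_12=1·11592+3413=15005
a_13=2:  p_13=2·335522+259205=930249,  q_13=2·15005+11592=41602
(x₁, y₁) = (930249, 41602);  930249² − 500·41602² = 1 ✓
(930249+41602√500)^2 = 1730726404001 + 77400437796√500
(930249+41602√500)^3 = 3220013013190122249 + 144003359718540806√500
(930249+41602√500)^4 = 5990827771012465337616001 + 267917962749548332043592√500

930249 41602
1730726404001 77400437796
3220013013190122249 144003359718540806
5990827771012465337616001 267917962749548332043592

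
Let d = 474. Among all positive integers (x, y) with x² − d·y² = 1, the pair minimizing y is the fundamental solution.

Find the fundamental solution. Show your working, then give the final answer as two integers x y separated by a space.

193549 8890

[21; 1,3,2,1,1,…,3,1,42] for √474; ℓ=14 ⇒ convergent index 13
k=0  a_k=21  p_k/q_k = 21/1
…
k=2  a_k=3  p_k/q_k = 87/4
…
k=4  a_k=1  p_k/q_k = 283/13
…
k=10  a_k=1  p_k/q_k = 16677/766
k=11  a_k=2  p_k/q_k = 44218/2031
k=12  a_k=3  p_k/q_k = 149331/6859
k=13  a_k=1  p_k/q_k = 193549/8890
fundamental: x₁=193549, y₁=8890  (since 37461215401 − 474·79032100 = 1)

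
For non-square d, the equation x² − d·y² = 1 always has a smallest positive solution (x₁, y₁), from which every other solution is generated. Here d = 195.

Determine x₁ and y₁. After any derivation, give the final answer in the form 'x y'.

14 1

√195 = [13; 1,26, …], period ℓ=2 (even) → k=1
step 0: (13, 1)  from 13·(1,0) + (0,1)
step 1: (14, 1)  from 1·(13,1) + (1,0)
(x₁, y₁) = (14, 1);  14² − 195·1² = 1 ✓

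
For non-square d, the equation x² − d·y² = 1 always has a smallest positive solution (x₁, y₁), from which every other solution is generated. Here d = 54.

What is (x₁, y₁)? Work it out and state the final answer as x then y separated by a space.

√54 = [7; 2,1,6,1,2,14, …], period ℓ=6 (even) → k=5
k=0  a_k=7  p_k/q_k = 7/1
k=1  a_k=2  p_k/q_k = 15/2
k=2  a_k=1  p_k/q_k = 22/3
…
k=4  a_k=1  p_k/q_k = 169/23
k=5  a_k=2  p_k/q_k = 485/66
→ (485, 66).  Check: 485²=235225, 54·66²=235224, difference 1.

485 66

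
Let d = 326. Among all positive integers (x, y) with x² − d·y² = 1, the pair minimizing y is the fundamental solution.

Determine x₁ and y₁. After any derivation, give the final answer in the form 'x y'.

325 18

[18; 18,36] for √326; ℓ=2 ⇒ convergent index 1
step 0: (18, 1)  from 18·(1,0) + (0,1)
step 1: (325, 18)  from 18·(18,1) + (1,0)
→ (325, 18).  Check: 325²=105625, 326·18²=105624, difference 1.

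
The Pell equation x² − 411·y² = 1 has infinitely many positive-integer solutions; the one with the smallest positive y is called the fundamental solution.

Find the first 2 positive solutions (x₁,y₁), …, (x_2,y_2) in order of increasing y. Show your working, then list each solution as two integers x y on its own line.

[20; 3,1,1,1,19,1,1,1,3,40] for √411; ℓ=10 ⇒ convergent index 9
step 0: (20, 1)  from 20·(1,0) + (0,1)
step 1: (61, 3)  from 3·(20,1) + (1,0)
…
step 8: (13583, 670)  from 1·(8981,443) + (4602,227)
step 9: (49730, 2453)  from 3·(13583,670) + (8981,443)
(x₁, y₁) = (49730, 2453);  49730² − 411·2453² = 1 ✓
n=2: (49730,2453)∘(49730,2453) = (49730·49730+411·2453·2453, 49730·2453+2453·49730) = (4946145799,243975380)

49730 2453
4946145799 243975380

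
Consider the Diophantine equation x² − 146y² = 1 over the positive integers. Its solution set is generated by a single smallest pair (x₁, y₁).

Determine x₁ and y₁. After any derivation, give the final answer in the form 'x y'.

145 12

√146 = [12; 12,24, …], period ℓ=2 (even) → k=1
k=0  a_k=12  p_k/q_k = 12/1
k=1  a_k=12  p_k/q_k = 145/12
→ (145, 12).  Check: 145²=21025, 146·12²=21024, difference 1.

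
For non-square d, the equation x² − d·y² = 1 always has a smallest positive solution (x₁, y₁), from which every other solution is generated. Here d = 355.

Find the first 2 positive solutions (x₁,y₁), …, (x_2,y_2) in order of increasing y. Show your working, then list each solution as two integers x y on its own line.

√355 → a₀=18, period (1,5,3,3,1,6,1,3,3,5,1,36); ℓ=12 even so k=11
step 0: (18, 1)  from 18·(1,0) + (0,1)
step 1: (19, 1)  from 1·(18,1) + (1,0)
…
step 3: (358, 19)  from 3·(113,6) + (19,1)
…
step 10: (803418, 42641)  from 5·(151391,8035) + (46463,2466)
step 11: (954809, 50676)  from 1·(803418,42641) + (151391,8035)
→ (954809, 50676).  Check: 954809²=911660226481, 355·50676²=911660226480, difference 1.
(954809+50676√355)^2 = 1823320452961 + 96771801768√355

954809 50676
1823320452961 96771801768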